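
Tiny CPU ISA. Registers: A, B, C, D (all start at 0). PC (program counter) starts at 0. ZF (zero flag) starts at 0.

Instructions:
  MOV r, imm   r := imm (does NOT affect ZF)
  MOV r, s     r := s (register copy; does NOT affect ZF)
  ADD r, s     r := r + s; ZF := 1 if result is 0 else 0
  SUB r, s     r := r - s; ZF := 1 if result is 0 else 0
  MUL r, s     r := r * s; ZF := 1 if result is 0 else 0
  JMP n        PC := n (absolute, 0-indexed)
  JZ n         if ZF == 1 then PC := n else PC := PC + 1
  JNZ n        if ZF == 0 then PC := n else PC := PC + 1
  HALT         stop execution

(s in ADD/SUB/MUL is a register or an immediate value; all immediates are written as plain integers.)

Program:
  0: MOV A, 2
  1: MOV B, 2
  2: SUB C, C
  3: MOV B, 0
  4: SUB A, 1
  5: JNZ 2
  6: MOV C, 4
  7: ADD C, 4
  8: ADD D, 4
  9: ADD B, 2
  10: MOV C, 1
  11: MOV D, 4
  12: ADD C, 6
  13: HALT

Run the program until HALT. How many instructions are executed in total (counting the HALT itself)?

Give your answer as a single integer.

Answer: 18

Derivation:
Step 1: PC=0 exec 'MOV A, 2'. After: A=2 B=0 C=0 D=0 ZF=0 PC=1
Step 2: PC=1 exec 'MOV B, 2'. After: A=2 B=2 C=0 D=0 ZF=0 PC=2
Step 3: PC=2 exec 'SUB C, C'. After: A=2 B=2 C=0 D=0 ZF=1 PC=3
Step 4: PC=3 exec 'MOV B, 0'. After: A=2 B=0 C=0 D=0 ZF=1 PC=4
Step 5: PC=4 exec 'SUB A, 1'. After: A=1 B=0 C=0 D=0 ZF=0 PC=5
Step 6: PC=5 exec 'JNZ 2'. After: A=1 B=0 C=0 D=0 ZF=0 PC=2
Step 7: PC=2 exec 'SUB C, C'. After: A=1 B=0 C=0 D=0 ZF=1 PC=3
Step 8: PC=3 exec 'MOV B, 0'. After: A=1 B=0 C=0 D=0 ZF=1 PC=4
Step 9: PC=4 exec 'SUB A, 1'. After: A=0 B=0 C=0 D=0 ZF=1 PC=5
Step 10: PC=5 exec 'JNZ 2'. After: A=0 B=0 C=0 D=0 ZF=1 PC=6
Step 11: PC=6 exec 'MOV C, 4'. After: A=0 B=0 C=4 D=0 ZF=1 PC=7
Step 12: PC=7 exec 'ADD C, 4'. After: A=0 B=0 C=8 D=0 ZF=0 PC=8
Step 13: PC=8 exec 'ADD D, 4'. After: A=0 B=0 C=8 D=4 ZF=0 PC=9
Step 14: PC=9 exec 'ADD B, 2'. After: A=0 B=2 C=8 D=4 ZF=0 PC=10
Step 15: PC=10 exec 'MOV C, 1'. After: A=0 B=2 C=1 D=4 ZF=0 PC=11
Step 16: PC=11 exec 'MOV D, 4'. After: A=0 B=2 C=1 D=4 ZF=0 PC=12
Step 17: PC=12 exec 'ADD C, 6'. After: A=0 B=2 C=7 D=4 ZF=0 PC=13
Step 18: PC=13 exec 'HALT'. After: A=0 B=2 C=7 D=4 ZF=0 PC=13 HALTED
Total instructions executed: 18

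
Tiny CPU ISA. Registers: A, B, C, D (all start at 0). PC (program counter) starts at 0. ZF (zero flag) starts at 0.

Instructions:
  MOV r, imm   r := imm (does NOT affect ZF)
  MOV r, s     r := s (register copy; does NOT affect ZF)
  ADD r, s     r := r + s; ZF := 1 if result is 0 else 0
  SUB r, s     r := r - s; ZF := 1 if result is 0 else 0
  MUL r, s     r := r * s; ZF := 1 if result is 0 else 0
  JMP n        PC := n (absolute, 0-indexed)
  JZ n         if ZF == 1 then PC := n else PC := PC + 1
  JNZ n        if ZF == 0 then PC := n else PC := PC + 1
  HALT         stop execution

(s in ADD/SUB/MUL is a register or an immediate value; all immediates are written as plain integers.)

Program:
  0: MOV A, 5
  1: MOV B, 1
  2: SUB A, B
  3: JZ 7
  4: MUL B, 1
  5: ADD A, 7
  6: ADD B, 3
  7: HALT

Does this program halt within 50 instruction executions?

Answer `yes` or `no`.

Answer: yes

Derivation:
Step 1: PC=0 exec 'MOV A, 5'. After: A=5 B=0 C=0 D=0 ZF=0 PC=1
Step 2: PC=1 exec 'MOV B, 1'. After: A=5 B=1 C=0 D=0 ZF=0 PC=2
Step 3: PC=2 exec 'SUB A, B'. After: A=4 B=1 C=0 D=0 ZF=0 PC=3
Step 4: PC=3 exec 'JZ 7'. After: A=4 B=1 C=0 D=0 ZF=0 PC=4
Step 5: PC=4 exec 'MUL B, 1'. After: A=4 B=1 C=0 D=0 ZF=0 PC=5
Step 6: PC=5 exec 'ADD A, 7'. After: A=11 B=1 C=0 D=0 ZF=0 PC=6
Step 7: PC=6 exec 'ADD B, 3'. After: A=11 B=4 C=0 D=0 ZF=0 PC=7
Step 8: PC=7 exec 'HALT'. After: A=11 B=4 C=0 D=0 ZF=0 PC=7 HALTED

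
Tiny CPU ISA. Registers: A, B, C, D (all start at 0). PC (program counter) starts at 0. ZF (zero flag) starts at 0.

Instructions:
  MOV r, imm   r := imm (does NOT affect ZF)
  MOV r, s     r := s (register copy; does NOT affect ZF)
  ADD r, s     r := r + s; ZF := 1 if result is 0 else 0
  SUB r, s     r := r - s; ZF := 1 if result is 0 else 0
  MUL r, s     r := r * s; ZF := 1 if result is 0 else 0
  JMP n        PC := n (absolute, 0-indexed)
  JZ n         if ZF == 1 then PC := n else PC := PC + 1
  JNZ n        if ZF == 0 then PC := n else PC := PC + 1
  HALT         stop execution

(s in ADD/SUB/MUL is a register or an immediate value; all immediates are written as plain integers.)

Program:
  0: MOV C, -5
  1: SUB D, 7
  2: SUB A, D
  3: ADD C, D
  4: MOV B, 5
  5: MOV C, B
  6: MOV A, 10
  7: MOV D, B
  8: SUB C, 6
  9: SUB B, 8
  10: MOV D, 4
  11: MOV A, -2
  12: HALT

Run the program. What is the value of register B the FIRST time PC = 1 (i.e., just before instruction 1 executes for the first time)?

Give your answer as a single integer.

Step 1: PC=0 exec 'MOV C, -5'. After: A=0 B=0 C=-5 D=0 ZF=0 PC=1
First time PC=1: B=0

0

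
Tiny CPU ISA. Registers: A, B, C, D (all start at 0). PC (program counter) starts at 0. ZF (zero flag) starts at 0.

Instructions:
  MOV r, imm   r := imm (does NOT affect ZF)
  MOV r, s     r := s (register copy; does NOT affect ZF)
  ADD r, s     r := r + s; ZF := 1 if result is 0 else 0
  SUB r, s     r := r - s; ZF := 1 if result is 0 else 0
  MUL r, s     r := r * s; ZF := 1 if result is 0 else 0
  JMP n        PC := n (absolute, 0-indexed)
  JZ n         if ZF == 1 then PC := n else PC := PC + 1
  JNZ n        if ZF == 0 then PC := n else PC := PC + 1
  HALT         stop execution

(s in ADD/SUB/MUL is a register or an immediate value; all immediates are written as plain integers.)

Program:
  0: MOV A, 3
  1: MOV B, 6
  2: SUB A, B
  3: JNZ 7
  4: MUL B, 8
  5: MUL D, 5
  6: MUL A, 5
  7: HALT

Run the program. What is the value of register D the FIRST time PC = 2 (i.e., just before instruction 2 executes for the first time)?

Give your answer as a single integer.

Step 1: PC=0 exec 'MOV A, 3'. After: A=3 B=0 C=0 D=0 ZF=0 PC=1
Step 2: PC=1 exec 'MOV B, 6'. After: A=3 B=6 C=0 D=0 ZF=0 PC=2
First time PC=2: D=0

0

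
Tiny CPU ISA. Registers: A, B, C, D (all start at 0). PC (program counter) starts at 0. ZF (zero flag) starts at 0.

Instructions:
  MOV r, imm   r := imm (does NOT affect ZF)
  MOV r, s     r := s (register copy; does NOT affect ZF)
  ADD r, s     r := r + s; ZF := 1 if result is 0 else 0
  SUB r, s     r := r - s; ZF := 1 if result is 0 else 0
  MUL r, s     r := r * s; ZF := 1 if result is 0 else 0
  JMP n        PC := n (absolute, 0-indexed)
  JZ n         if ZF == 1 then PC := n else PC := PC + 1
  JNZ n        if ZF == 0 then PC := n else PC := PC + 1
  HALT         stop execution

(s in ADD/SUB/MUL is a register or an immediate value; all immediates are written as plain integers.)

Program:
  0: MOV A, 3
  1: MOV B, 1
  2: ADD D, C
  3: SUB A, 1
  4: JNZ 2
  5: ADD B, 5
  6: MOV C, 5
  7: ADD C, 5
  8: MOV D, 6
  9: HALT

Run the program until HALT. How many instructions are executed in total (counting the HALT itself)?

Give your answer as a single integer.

Answer: 16

Derivation:
Step 1: PC=0 exec 'MOV A, 3'. After: A=3 B=0 C=0 D=0 ZF=0 PC=1
Step 2: PC=1 exec 'MOV B, 1'. After: A=3 B=1 C=0 D=0 ZF=0 PC=2
Step 3: PC=2 exec 'ADD D, C'. After: A=3 B=1 C=0 D=0 ZF=1 PC=3
Step 4: PC=3 exec 'SUB A, 1'. After: A=2 B=1 C=0 D=0 ZF=0 PC=4
Step 5: PC=4 exec 'JNZ 2'. After: A=2 B=1 C=0 D=0 ZF=0 PC=2
Step 6: PC=2 exec 'ADD D, C'. After: A=2 B=1 C=0 D=0 ZF=1 PC=3
Step 7: PC=3 exec 'SUB A, 1'. After: A=1 B=1 C=0 D=0 ZF=0 PC=4
Step 8: PC=4 exec 'JNZ 2'. After: A=1 B=1 C=0 D=0 ZF=0 PC=2
Step 9: PC=2 exec 'ADD D, C'. After: A=1 B=1 C=0 D=0 ZF=1 PC=3
Step 10: PC=3 exec 'SUB A, 1'. After: A=0 B=1 C=0 D=0 ZF=1 PC=4
Step 11: PC=4 exec 'JNZ 2'. After: A=0 B=1 C=0 D=0 ZF=1 PC=5
Step 12: PC=5 exec 'ADD B, 5'. After: A=0 B=6 C=0 D=0 ZF=0 PC=6
Step 13: PC=6 exec 'MOV C, 5'. After: A=0 B=6 C=5 D=0 ZF=0 PC=7
Step 14: PC=7 exec 'ADD C, 5'. After: A=0 B=6 C=10 D=0 ZF=0 PC=8
Step 15: PC=8 exec 'MOV D, 6'. After: A=0 B=6 C=10 D=6 ZF=0 PC=9
Step 16: PC=9 exec 'HALT'. After: A=0 B=6 C=10 D=6 ZF=0 PC=9 HALTED
Total instructions executed: 16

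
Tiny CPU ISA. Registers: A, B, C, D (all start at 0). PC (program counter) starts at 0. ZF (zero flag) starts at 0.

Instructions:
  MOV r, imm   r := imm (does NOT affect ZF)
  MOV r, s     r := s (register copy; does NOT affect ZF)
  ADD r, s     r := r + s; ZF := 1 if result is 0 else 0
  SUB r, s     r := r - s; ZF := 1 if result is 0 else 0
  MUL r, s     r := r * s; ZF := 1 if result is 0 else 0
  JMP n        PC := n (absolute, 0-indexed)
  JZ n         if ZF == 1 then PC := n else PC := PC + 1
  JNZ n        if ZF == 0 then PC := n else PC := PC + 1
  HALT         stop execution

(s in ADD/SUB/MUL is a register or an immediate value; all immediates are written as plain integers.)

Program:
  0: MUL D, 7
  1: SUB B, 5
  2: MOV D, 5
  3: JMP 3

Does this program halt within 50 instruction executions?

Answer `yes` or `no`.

Answer: no

Derivation:
Step 1: PC=0 exec 'MUL D, 7'. After: A=0 B=0 C=0 D=0 ZF=1 PC=1
Step 2: PC=1 exec 'SUB B, 5'. After: A=0 B=-5 C=0 D=0 ZF=0 PC=2
Step 3: PC=2 exec 'MOV D, 5'. After: A=0 B=-5 C=0 D=5 ZF=0 PC=3
Step 4: PC=3 exec 'JMP 3'. After: A=0 B=-5 C=0 D=5 ZF=0 PC=3
State after step 4 equals state after step 3: the program is in a cycle of length 1 and will never halt.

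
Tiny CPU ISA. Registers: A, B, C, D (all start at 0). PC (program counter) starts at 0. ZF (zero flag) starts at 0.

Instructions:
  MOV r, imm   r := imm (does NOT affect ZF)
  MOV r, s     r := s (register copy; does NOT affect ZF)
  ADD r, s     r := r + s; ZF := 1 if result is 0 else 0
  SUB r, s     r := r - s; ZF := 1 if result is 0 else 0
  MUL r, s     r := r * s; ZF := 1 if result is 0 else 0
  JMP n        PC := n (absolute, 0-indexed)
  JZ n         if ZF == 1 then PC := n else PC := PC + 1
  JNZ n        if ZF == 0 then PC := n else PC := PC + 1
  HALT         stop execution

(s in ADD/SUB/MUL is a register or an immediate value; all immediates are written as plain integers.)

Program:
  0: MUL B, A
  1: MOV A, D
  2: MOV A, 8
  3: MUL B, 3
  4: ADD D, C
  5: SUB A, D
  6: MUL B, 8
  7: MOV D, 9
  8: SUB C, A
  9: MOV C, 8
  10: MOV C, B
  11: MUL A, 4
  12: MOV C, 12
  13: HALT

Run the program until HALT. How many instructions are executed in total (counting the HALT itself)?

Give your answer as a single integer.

Step 1: PC=0 exec 'MUL B, A'. After: A=0 B=0 C=0 D=0 ZF=1 PC=1
Step 2: PC=1 exec 'MOV A, D'. After: A=0 B=0 C=0 D=0 ZF=1 PC=2
Step 3: PC=2 exec 'MOV A, 8'. After: A=8 B=0 C=0 D=0 ZF=1 PC=3
Step 4: PC=3 exec 'MUL B, 3'. After: A=8 B=0 C=0 D=0 ZF=1 PC=4
Step 5: PC=4 exec 'ADD D, C'. After: A=8 B=0 C=0 D=0 ZF=1 PC=5
Step 6: PC=5 exec 'SUB A, D'. After: A=8 B=0 C=0 D=0 ZF=0 PC=6
Step 7: PC=6 exec 'MUL B, 8'. After: A=8 B=0 C=0 D=0 ZF=1 PC=7
Step 8: PC=7 exec 'MOV D, 9'. After: A=8 B=0 C=0 D=9 ZF=1 PC=8
Step 9: PC=8 exec 'SUB C, A'. After: A=8 B=0 C=-8 D=9 ZF=0 PC=9
Step 10: PC=9 exec 'MOV C, 8'. After: A=8 B=0 C=8 D=9 ZF=0 PC=10
Step 11: PC=10 exec 'MOV C, B'. After: A=8 B=0 C=0 D=9 ZF=0 PC=11
Step 12: PC=11 exec 'MUL A, 4'. After: A=32 B=0 C=0 D=9 ZF=0 PC=12
Step 13: PC=12 exec 'MOV C, 12'. After: A=32 B=0 C=12 D=9 ZF=0 PC=13
Step 14: PC=13 exec 'HALT'. After: A=32 B=0 C=12 D=9 ZF=0 PC=13 HALTED
Total instructions executed: 14

Answer: 14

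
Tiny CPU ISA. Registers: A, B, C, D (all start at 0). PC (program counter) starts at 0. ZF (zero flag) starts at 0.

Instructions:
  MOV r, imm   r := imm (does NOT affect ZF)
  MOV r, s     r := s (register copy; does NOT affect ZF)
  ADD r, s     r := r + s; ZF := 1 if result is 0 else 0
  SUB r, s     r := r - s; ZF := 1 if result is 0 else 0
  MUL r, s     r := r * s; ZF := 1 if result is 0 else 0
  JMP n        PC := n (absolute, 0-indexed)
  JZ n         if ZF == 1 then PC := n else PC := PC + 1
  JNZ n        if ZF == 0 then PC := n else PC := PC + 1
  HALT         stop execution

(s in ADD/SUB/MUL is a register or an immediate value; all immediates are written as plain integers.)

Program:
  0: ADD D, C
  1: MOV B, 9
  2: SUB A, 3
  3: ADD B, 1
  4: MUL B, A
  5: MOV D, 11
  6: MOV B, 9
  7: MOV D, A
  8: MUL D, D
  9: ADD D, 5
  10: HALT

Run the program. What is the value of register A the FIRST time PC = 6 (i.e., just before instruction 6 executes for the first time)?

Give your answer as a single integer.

Step 1: PC=0 exec 'ADD D, C'. After: A=0 B=0 C=0 D=0 ZF=1 PC=1
Step 2: PC=1 exec 'MOV B, 9'. After: A=0 B=9 C=0 D=0 ZF=1 PC=2
Step 3: PC=2 exec 'SUB A, 3'. After: A=-3 B=9 C=0 D=0 ZF=0 PC=3
Step 4: PC=3 exec 'ADD B, 1'. After: A=-3 B=10 C=0 D=0 ZF=0 PC=4
Step 5: PC=4 exec 'MUL B, A'. After: A=-3 B=-30 C=0 D=0 ZF=0 PC=5
Step 6: PC=5 exec 'MOV D, 11'. After: A=-3 B=-30 C=0 D=11 ZF=0 PC=6
First time PC=6: A=-3

-3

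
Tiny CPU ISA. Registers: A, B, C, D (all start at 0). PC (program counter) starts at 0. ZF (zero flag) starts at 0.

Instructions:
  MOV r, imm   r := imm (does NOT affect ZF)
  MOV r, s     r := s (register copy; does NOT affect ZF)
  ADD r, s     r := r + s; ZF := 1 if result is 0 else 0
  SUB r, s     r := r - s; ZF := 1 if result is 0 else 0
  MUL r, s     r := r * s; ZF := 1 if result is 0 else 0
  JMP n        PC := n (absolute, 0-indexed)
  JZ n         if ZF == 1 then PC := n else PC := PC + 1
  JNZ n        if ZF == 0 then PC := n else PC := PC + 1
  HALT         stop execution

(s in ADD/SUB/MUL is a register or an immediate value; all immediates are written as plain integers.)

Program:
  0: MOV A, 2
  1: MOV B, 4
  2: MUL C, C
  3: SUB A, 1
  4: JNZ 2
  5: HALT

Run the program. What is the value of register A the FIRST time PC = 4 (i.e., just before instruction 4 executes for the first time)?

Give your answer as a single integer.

Step 1: PC=0 exec 'MOV A, 2'. After: A=2 B=0 C=0 D=0 ZF=0 PC=1
Step 2: PC=1 exec 'MOV B, 4'. After: A=2 B=4 C=0 D=0 ZF=0 PC=2
Step 3: PC=2 exec 'MUL C, C'. After: A=2 B=4 C=0 D=0 ZF=1 PC=3
Step 4: PC=3 exec 'SUB A, 1'. After: A=1 B=4 C=0 D=0 ZF=0 PC=4
First time PC=4: A=1

1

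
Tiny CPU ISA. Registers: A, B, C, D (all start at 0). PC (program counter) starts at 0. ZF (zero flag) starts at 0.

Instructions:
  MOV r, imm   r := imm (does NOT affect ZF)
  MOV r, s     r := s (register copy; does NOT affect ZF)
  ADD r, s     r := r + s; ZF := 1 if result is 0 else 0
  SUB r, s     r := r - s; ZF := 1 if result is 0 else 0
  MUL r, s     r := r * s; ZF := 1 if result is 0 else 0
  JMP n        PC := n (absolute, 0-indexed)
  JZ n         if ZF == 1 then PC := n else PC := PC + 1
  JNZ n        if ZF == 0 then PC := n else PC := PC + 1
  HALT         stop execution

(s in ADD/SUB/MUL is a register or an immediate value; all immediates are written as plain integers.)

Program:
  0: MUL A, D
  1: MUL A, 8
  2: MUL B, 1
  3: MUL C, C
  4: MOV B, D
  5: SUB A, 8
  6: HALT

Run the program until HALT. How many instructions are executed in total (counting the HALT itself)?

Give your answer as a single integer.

Answer: 7

Derivation:
Step 1: PC=0 exec 'MUL A, D'. After: A=0 B=0 C=0 D=0 ZF=1 PC=1
Step 2: PC=1 exec 'MUL A, 8'. After: A=0 B=0 C=0 D=0 ZF=1 PC=2
Step 3: PC=2 exec 'MUL B, 1'. After: A=0 B=0 C=0 D=0 ZF=1 PC=3
Step 4: PC=3 exec 'MUL C, C'. After: A=0 B=0 C=0 D=0 ZF=1 PC=4
Step 5: PC=4 exec 'MOV B, D'. After: A=0 B=0 C=0 D=0 ZF=1 PC=5
Step 6: PC=5 exec 'SUB A, 8'. After: A=-8 B=0 C=0 D=0 ZF=0 PC=6
Step 7: PC=6 exec 'HALT'. After: A=-8 B=0 C=0 D=0 ZF=0 PC=6 HALTED
Total instructions executed: 7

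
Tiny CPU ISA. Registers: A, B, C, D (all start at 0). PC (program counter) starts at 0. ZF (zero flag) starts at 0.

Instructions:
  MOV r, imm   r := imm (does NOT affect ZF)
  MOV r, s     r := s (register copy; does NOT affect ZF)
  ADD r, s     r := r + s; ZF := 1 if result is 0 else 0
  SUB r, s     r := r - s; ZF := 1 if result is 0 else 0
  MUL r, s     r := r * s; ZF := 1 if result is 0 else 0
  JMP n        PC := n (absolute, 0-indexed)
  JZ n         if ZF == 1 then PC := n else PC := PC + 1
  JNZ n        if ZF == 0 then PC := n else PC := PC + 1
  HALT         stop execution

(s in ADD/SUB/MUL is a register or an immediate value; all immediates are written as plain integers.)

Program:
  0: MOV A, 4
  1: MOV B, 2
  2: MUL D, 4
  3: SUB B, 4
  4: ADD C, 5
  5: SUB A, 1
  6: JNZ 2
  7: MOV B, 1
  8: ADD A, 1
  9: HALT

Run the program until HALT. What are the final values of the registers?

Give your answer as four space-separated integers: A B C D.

Answer: 1 1 20 0

Derivation:
Step 1: PC=0 exec 'MOV A, 4'. After: A=4 B=0 C=0 D=0 ZF=0 PC=1
Step 2: PC=1 exec 'MOV B, 2'. After: A=4 B=2 C=0 D=0 ZF=0 PC=2
Step 3: PC=2 exec 'MUL D, 4'. After: A=4 B=2 C=0 D=0 ZF=1 PC=3
Step 4: PC=3 exec 'SUB B, 4'. After: A=4 B=-2 C=0 D=0 ZF=0 PC=4
Step 5: PC=4 exec 'ADD C, 5'. After: A=4 B=-2 C=5 D=0 ZF=0 PC=5
Step 6: PC=5 exec 'SUB A, 1'. After: A=3 B=-2 C=5 D=0 ZF=0 PC=6
Step 7: PC=6 exec 'JNZ 2'. After: A=3 B=-2 C=5 D=0 ZF=0 PC=2
Step 8: PC=2 exec 'MUL D, 4'. After: A=3 B=-2 C=5 D=0 ZF=1 PC=3
Step 9: PC=3 exec 'SUB B, 4'. After: A=3 B=-6 C=5 D=0 ZF=0 PC=4
Step 10: PC=4 exec 'ADD C, 5'. After: A=3 B=-6 C=10 D=0 ZF=0 PC=5
Step 11: PC=5 exec 'SUB A, 1'. After: A=2 B=-6 C=10 D=0 ZF=0 PC=6
Step 12: PC=6 exec 'JNZ 2'. After: A=2 B=-6 C=10 D=0 ZF=0 PC=2
Step 13: PC=2 exec 'MUL D, 4'. After: A=2 B=-6 C=10 D=0 ZF=1 PC=3
Step 14: PC=3 exec 'SUB B, 4'. After: A=2 B=-10 C=10 D=0 ZF=0 PC=4
Step 15: PC=4 exec 'ADD C, 5'. After: A=2 B=-10 C=15 D=0 ZF=0 PC=5
Step 16: PC=5 exec 'SUB A, 1'. After: A=1 B=-10 C=15 D=0 ZF=0 PC=6
Step 17: PC=6 exec 'JNZ 2'. After: A=1 B=-10 C=15 D=0 ZF=0 PC=2
Step 18: PC=2 exec 'MUL D, 4'. After: A=1 B=-10 C=15 D=0 ZF=1 PC=3
Step 19: PC=3 exec 'SUB B, 4'. After: A=1 B=-14 C=15 D=0 ZF=0 PC=4
Step 20: PC=4 exec 'ADD C, 5'. After: A=1 B=-14 C=20 D=0 ZF=0 PC=5
Step 21: PC=5 exec 'SUB A, 1'. After: A=0 B=-14 C=20 D=0 ZF=1 PC=6
Step 22: PC=6 exec 'JNZ 2'. After: A=0 B=-14 C=20 D=0 ZF=1 PC=7
Step 23: PC=7 exec 'MOV B, 1'. After: A=0 B=1 C=20 D=0 ZF=1 PC=8
Step 24: PC=8 exec 'ADD A, 1'. After: A=1 B=1 C=20 D=0 ZF=0 PC=9
Step 25: PC=9 exec 'HALT'. After: A=1 B=1 C=20 D=0 ZF=0 PC=9 HALTED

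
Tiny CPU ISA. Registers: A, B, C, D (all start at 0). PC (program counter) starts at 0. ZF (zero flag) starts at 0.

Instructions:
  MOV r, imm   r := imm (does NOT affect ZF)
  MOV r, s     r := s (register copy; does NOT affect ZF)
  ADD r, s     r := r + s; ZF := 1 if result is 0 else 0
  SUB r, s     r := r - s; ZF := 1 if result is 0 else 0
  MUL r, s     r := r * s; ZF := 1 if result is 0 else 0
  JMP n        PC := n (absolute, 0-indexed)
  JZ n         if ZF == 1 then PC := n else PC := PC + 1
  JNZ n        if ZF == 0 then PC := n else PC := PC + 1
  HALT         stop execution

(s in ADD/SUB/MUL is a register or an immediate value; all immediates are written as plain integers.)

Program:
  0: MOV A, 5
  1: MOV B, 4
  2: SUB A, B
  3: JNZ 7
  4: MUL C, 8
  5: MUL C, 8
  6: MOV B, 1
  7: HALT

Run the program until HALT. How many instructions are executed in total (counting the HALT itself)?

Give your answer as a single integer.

Answer: 5

Derivation:
Step 1: PC=0 exec 'MOV A, 5'. After: A=5 B=0 C=0 D=0 ZF=0 PC=1
Step 2: PC=1 exec 'MOV B, 4'. After: A=5 B=4 C=0 D=0 ZF=0 PC=2
Step 3: PC=2 exec 'SUB A, B'. After: A=1 B=4 C=0 D=0 ZF=0 PC=3
Step 4: PC=3 exec 'JNZ 7'. After: A=1 B=4 C=0 D=0 ZF=0 PC=7
Step 5: PC=7 exec 'HALT'. After: A=1 B=4 C=0 D=0 ZF=0 PC=7 HALTED
Total instructions executed: 5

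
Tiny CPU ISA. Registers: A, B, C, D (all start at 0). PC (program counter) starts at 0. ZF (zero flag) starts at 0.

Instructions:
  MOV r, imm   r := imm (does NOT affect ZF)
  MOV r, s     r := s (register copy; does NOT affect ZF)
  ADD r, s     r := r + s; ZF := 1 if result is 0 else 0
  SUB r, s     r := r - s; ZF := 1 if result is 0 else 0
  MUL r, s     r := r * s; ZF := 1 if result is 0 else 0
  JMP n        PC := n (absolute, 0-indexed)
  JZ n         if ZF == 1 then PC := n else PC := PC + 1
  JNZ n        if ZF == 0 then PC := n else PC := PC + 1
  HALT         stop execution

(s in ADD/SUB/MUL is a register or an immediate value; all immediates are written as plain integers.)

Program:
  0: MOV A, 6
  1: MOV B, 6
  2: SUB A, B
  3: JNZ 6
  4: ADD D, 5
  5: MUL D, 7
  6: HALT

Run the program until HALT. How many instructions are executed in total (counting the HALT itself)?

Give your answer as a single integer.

Step 1: PC=0 exec 'MOV A, 6'. After: A=6 B=0 C=0 D=0 ZF=0 PC=1
Step 2: PC=1 exec 'MOV B, 6'. After: A=6 B=6 C=0 D=0 ZF=0 PC=2
Step 3: PC=2 exec 'SUB A, B'. After: A=0 B=6 C=0 D=0 ZF=1 PC=3
Step 4: PC=3 exec 'JNZ 6'. After: A=0 B=6 C=0 D=0 ZF=1 PC=4
Step 5: PC=4 exec 'ADD D, 5'. After: A=0 B=6 C=0 D=5 ZF=0 PC=5
Step 6: PC=5 exec 'MUL D, 7'. After: A=0 B=6 C=0 D=35 ZF=0 PC=6
Step 7: PC=6 exec 'HALT'. After: A=0 B=6 C=0 D=35 ZF=0 PC=6 HALTED
Total instructions executed: 7

Answer: 7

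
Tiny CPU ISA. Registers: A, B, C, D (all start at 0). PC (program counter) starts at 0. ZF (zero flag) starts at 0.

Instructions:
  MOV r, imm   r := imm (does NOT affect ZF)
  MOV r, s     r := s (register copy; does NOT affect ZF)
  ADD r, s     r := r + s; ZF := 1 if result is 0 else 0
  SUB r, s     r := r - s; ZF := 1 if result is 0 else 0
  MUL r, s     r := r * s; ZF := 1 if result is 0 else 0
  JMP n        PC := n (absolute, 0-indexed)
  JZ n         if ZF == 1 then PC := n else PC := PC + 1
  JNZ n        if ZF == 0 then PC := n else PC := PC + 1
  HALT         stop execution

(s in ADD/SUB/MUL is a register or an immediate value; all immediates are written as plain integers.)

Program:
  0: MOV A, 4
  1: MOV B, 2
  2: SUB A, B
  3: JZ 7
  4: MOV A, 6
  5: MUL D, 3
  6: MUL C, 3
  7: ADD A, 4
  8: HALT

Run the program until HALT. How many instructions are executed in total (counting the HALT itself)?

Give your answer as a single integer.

Answer: 9

Derivation:
Step 1: PC=0 exec 'MOV A, 4'. After: A=4 B=0 C=0 D=0 ZF=0 PC=1
Step 2: PC=1 exec 'MOV B, 2'. After: A=4 B=2 C=0 D=0 ZF=0 PC=2
Step 3: PC=2 exec 'SUB A, B'. After: A=2 B=2 C=0 D=0 ZF=0 PC=3
Step 4: PC=3 exec 'JZ 7'. After: A=2 B=2 C=0 D=0 ZF=0 PC=4
Step 5: PC=4 exec 'MOV A, 6'. After: A=6 B=2 C=0 D=0 ZF=0 PC=5
Step 6: PC=5 exec 'MUL D, 3'. After: A=6 B=2 C=0 D=0 ZF=1 PC=6
Step 7: PC=6 exec 'MUL C, 3'. After: A=6 B=2 C=0 D=0 ZF=1 PC=7
Step 8: PC=7 exec 'ADD A, 4'. After: A=10 B=2 C=0 D=0 ZF=0 PC=8
Step 9: PC=8 exec 'HALT'. After: A=10 B=2 C=0 D=0 ZF=0 PC=8 HALTED
Total instructions executed: 9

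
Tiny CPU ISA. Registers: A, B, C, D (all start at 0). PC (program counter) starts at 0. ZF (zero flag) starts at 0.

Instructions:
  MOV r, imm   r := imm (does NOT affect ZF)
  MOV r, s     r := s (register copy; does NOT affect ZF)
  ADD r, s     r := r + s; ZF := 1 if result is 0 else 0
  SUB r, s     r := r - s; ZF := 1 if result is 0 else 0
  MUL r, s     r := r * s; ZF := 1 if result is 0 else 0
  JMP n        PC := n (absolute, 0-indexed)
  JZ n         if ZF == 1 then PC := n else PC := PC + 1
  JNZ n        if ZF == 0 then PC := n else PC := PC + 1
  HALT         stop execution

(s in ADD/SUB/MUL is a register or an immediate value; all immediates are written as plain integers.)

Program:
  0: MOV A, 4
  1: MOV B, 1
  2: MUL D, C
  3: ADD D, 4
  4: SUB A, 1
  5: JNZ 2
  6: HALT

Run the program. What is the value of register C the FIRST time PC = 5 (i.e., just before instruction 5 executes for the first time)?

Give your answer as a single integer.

Step 1: PC=0 exec 'MOV A, 4'. After: A=4 B=0 C=0 D=0 ZF=0 PC=1
Step 2: PC=1 exec 'MOV B, 1'. After: A=4 B=1 C=0 D=0 ZF=0 PC=2
Step 3: PC=2 exec 'MUL D, C'. After: A=4 B=1 C=0 D=0 ZF=1 PC=3
Step 4: PC=3 exec 'ADD D, 4'. After: A=4 B=1 C=0 D=4 ZF=0 PC=4
Step 5: PC=4 exec 'SUB A, 1'. After: A=3 B=1 C=0 D=4 ZF=0 PC=5
First time PC=5: C=0

0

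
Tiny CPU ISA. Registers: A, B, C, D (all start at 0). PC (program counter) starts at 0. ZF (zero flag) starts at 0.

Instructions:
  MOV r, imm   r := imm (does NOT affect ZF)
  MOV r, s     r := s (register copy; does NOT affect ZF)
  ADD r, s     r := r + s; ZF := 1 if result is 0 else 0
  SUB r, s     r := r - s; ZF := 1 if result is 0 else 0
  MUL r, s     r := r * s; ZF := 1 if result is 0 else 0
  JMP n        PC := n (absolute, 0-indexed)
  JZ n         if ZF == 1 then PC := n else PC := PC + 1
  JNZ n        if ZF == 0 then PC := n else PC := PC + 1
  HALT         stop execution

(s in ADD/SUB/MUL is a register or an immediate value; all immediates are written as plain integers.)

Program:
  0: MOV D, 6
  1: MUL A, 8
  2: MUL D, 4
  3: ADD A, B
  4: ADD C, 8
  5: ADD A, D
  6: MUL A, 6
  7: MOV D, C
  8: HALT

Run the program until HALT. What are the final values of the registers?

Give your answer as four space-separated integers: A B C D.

Answer: 144 0 8 8

Derivation:
Step 1: PC=0 exec 'MOV D, 6'. After: A=0 B=0 C=0 D=6 ZF=0 PC=1
Step 2: PC=1 exec 'MUL A, 8'. After: A=0 B=0 C=0 D=6 ZF=1 PC=2
Step 3: PC=2 exec 'MUL D, 4'. After: A=0 B=0 C=0 D=24 ZF=0 PC=3
Step 4: PC=3 exec 'ADD A, B'. After: A=0 B=0 C=0 D=24 ZF=1 PC=4
Step 5: PC=4 exec 'ADD C, 8'. After: A=0 B=0 C=8 D=24 ZF=0 PC=5
Step 6: PC=5 exec 'ADD A, D'. After: A=24 B=0 C=8 D=24 ZF=0 PC=6
Step 7: PC=6 exec 'MUL A, 6'. After: A=144 B=0 C=8 D=24 ZF=0 PC=7
Step 8: PC=7 exec 'MOV D, C'. After: A=144 B=0 C=8 D=8 ZF=0 PC=8
Step 9: PC=8 exec 'HALT'. After: A=144 B=0 C=8 D=8 ZF=0 PC=8 HALTED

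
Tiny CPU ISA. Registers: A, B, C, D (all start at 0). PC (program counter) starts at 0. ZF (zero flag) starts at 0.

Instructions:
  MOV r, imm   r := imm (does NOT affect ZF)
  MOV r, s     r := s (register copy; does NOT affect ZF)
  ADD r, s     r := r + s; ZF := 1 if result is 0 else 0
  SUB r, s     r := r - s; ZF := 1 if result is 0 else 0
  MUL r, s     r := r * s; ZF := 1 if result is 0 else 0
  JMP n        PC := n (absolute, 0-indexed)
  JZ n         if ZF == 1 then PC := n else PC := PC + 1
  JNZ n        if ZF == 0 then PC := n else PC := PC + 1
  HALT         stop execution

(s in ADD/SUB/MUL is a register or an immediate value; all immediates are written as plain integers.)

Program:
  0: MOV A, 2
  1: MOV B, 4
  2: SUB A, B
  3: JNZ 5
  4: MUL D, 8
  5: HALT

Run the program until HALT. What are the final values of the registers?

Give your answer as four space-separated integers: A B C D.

Step 1: PC=0 exec 'MOV A, 2'. After: A=2 B=0 C=0 D=0 ZF=0 PC=1
Step 2: PC=1 exec 'MOV B, 4'. After: A=2 B=4 C=0 D=0 ZF=0 PC=2
Step 3: PC=2 exec 'SUB A, B'. After: A=-2 B=4 C=0 D=0 ZF=0 PC=3
Step 4: PC=3 exec 'JNZ 5'. After: A=-2 B=4 C=0 D=0 ZF=0 PC=5
Step 5: PC=5 exec 'HALT'. After: A=-2 B=4 C=0 D=0 ZF=0 PC=5 HALTED

Answer: -2 4 0 0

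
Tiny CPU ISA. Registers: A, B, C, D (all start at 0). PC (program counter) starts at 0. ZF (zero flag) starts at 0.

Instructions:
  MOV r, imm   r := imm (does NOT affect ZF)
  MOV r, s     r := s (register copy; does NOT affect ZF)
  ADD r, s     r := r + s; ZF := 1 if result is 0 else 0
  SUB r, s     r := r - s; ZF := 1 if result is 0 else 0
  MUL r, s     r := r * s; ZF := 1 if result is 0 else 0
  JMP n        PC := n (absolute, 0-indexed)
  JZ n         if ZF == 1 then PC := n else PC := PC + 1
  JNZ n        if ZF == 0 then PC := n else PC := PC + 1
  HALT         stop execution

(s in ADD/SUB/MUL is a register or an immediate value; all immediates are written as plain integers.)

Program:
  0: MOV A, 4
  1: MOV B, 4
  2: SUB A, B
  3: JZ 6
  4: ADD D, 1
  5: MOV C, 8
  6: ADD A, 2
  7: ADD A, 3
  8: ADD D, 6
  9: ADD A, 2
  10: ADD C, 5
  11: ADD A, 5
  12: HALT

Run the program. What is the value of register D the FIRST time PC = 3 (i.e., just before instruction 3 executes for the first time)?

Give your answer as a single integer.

Step 1: PC=0 exec 'MOV A, 4'. After: A=4 B=0 C=0 D=0 ZF=0 PC=1
Step 2: PC=1 exec 'MOV B, 4'. After: A=4 B=4 C=0 D=0 ZF=0 PC=2
Step 3: PC=2 exec 'SUB A, B'. After: A=0 B=4 C=0 D=0 ZF=1 PC=3
First time PC=3: D=0

0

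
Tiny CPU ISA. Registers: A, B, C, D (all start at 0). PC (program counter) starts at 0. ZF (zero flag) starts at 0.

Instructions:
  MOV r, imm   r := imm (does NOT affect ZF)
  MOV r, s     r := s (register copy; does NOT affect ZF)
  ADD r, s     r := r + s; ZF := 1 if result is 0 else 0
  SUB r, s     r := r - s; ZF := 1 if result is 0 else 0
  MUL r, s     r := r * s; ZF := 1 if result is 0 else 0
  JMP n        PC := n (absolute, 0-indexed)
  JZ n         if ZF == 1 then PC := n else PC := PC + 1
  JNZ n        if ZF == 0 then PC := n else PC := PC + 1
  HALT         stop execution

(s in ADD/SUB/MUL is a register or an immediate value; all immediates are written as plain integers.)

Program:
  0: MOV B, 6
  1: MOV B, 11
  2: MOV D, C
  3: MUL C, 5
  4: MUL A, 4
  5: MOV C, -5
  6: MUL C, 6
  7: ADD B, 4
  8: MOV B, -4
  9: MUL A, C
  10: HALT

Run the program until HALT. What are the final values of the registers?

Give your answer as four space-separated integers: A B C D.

Answer: 0 -4 -30 0

Derivation:
Step 1: PC=0 exec 'MOV B, 6'. After: A=0 B=6 C=0 D=0 ZF=0 PC=1
Step 2: PC=1 exec 'MOV B, 11'. After: A=0 B=11 C=0 D=0 ZF=0 PC=2
Step 3: PC=2 exec 'MOV D, C'. After: A=0 B=11 C=0 D=0 ZF=0 PC=3
Step 4: PC=3 exec 'MUL C, 5'. After: A=0 B=11 C=0 D=0 ZF=1 PC=4
Step 5: PC=4 exec 'MUL A, 4'. After: A=0 B=11 C=0 D=0 ZF=1 PC=5
Step 6: PC=5 exec 'MOV C, -5'. After: A=0 B=11 C=-5 D=0 ZF=1 PC=6
Step 7: PC=6 exec 'MUL C, 6'. After: A=0 B=11 C=-30 D=0 ZF=0 PC=7
Step 8: PC=7 exec 'ADD B, 4'. After: A=0 B=15 C=-30 D=0 ZF=0 PC=8
Step 9: PC=8 exec 'MOV B, -4'. After: A=0 B=-4 C=-30 D=0 ZF=0 PC=9
Step 10: PC=9 exec 'MUL A, C'. After: A=0 B=-4 C=-30 D=0 ZF=1 PC=10
Step 11: PC=10 exec 'HALT'. After: A=0 B=-4 C=-30 D=0 ZF=1 PC=10 HALTED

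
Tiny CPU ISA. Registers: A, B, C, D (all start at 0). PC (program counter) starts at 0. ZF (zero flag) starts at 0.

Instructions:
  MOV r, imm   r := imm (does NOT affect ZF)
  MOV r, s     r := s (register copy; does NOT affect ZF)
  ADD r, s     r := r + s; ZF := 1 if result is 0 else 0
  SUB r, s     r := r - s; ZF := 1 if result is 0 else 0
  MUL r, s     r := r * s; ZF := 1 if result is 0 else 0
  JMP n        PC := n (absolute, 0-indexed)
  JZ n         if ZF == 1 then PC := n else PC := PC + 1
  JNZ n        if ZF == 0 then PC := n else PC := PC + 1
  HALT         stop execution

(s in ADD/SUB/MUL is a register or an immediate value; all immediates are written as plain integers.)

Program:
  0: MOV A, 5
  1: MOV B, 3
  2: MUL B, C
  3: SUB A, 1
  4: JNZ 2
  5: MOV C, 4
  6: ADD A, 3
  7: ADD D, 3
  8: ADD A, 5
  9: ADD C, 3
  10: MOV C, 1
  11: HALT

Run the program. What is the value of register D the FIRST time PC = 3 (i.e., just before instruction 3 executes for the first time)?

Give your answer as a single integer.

Step 1: PC=0 exec 'MOV A, 5'. After: A=5 B=0 C=0 D=0 ZF=0 PC=1
Step 2: PC=1 exec 'MOV B, 3'. After: A=5 B=3 C=0 D=0 ZF=0 PC=2
Step 3: PC=2 exec 'MUL B, C'. After: A=5 B=0 C=0 D=0 ZF=1 PC=3
First time PC=3: D=0

0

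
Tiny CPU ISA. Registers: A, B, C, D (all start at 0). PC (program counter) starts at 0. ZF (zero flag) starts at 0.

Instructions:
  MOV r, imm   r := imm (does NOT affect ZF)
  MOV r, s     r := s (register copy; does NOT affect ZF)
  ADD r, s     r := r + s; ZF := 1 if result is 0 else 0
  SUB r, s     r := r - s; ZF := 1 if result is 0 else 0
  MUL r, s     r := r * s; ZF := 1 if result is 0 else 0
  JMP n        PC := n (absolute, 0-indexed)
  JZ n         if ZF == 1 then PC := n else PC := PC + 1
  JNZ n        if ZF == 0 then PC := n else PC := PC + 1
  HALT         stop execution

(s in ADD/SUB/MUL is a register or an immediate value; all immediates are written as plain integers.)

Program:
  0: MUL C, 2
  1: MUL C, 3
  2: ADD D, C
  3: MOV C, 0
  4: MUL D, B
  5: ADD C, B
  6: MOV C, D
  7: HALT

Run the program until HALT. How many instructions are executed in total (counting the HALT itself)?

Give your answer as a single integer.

Answer: 8

Derivation:
Step 1: PC=0 exec 'MUL C, 2'. After: A=0 B=0 C=0 D=0 ZF=1 PC=1
Step 2: PC=1 exec 'MUL C, 3'. After: A=0 B=0 C=0 D=0 ZF=1 PC=2
Step 3: PC=2 exec 'ADD D, C'. After: A=0 B=0 C=0 D=0 ZF=1 PC=3
Step 4: PC=3 exec 'MOV C, 0'. After: A=0 B=0 C=0 D=0 ZF=1 PC=4
Step 5: PC=4 exec 'MUL D, B'. After: A=0 B=0 C=0 D=0 ZF=1 PC=5
Step 6: PC=5 exec 'ADD C, B'. After: A=0 B=0 C=0 D=0 ZF=1 PC=6
Step 7: PC=6 exec 'MOV C, D'. After: A=0 B=0 C=0 D=0 ZF=1 PC=7
Step 8: PC=7 exec 'HALT'. After: A=0 B=0 C=0 D=0 ZF=1 PC=7 HALTED
Total instructions executed: 8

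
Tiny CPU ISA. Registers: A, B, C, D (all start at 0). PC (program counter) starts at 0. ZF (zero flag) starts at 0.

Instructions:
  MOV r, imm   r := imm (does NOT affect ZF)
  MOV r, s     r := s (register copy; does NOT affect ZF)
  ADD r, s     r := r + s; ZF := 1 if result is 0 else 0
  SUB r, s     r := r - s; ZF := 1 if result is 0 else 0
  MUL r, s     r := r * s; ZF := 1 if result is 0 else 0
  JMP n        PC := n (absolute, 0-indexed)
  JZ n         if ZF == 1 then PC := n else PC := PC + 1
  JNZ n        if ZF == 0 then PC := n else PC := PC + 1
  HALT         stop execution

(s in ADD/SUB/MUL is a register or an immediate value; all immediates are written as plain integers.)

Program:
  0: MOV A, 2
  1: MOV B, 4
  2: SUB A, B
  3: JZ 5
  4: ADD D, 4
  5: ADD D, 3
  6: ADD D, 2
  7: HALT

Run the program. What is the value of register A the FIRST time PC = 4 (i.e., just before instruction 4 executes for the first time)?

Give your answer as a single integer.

Step 1: PC=0 exec 'MOV A, 2'. After: A=2 B=0 C=0 D=0 ZF=0 PC=1
Step 2: PC=1 exec 'MOV B, 4'. After: A=2 B=4 C=0 D=0 ZF=0 PC=2
Step 3: PC=2 exec 'SUB A, B'. After: A=-2 B=4 C=0 D=0 ZF=0 PC=3
Step 4: PC=3 exec 'JZ 5'. After: A=-2 B=4 C=0 D=0 ZF=0 PC=4
First time PC=4: A=-2

-2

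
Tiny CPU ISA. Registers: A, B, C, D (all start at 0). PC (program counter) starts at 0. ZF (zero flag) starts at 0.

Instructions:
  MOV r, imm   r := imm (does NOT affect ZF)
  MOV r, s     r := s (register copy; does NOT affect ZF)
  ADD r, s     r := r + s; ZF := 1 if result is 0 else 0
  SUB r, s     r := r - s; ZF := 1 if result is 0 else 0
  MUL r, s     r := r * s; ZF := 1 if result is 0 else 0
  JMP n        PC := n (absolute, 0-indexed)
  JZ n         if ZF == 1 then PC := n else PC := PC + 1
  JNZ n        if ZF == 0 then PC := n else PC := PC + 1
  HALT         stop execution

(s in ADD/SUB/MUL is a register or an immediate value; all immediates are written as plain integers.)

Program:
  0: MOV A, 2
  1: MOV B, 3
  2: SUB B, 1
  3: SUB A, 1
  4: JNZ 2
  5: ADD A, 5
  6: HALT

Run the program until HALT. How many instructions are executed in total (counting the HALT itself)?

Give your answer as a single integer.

Answer: 10

Derivation:
Step 1: PC=0 exec 'MOV A, 2'. After: A=2 B=0 C=0 D=0 ZF=0 PC=1
Step 2: PC=1 exec 'MOV B, 3'. After: A=2 B=3 C=0 D=0 ZF=0 PC=2
Step 3: PC=2 exec 'SUB B, 1'. After: A=2 B=2 C=0 D=0 ZF=0 PC=3
Step 4: PC=3 exec 'SUB A, 1'. After: A=1 B=2 C=0 D=0 ZF=0 PC=4
Step 5: PC=4 exec 'JNZ 2'. After: A=1 B=2 C=0 D=0 ZF=0 PC=2
Step 6: PC=2 exec 'SUB B, 1'. After: A=1 B=1 C=0 D=0 ZF=0 PC=3
Step 7: PC=3 exec 'SUB A, 1'. After: A=0 B=1 C=0 D=0 ZF=1 PC=4
Step 8: PC=4 exec 'JNZ 2'. After: A=0 B=1 C=0 D=0 ZF=1 PC=5
Step 9: PC=5 exec 'ADD A, 5'. After: A=5 B=1 C=0 D=0 ZF=0 PC=6
Step 10: PC=6 exec 'HALT'. After: A=5 B=1 C=0 D=0 ZF=0 PC=6 HALTED
Total instructions executed: 10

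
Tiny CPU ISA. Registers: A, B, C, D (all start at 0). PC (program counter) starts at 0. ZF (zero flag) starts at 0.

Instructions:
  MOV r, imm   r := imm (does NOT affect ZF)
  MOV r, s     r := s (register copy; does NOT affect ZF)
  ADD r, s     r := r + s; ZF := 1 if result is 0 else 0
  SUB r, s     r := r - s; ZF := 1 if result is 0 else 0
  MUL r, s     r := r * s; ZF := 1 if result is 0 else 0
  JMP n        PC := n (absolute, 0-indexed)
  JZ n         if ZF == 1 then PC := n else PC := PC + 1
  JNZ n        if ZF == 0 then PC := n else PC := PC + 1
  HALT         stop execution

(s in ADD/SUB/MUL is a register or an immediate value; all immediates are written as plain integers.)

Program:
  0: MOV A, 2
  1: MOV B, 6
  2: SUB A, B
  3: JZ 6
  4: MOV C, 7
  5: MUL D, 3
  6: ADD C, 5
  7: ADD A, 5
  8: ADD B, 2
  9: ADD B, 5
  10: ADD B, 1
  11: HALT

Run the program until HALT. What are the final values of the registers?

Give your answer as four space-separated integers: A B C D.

Step 1: PC=0 exec 'MOV A, 2'. After: A=2 B=0 C=0 D=0 ZF=0 PC=1
Step 2: PC=1 exec 'MOV B, 6'. After: A=2 B=6 C=0 D=0 ZF=0 PC=2
Step 3: PC=2 exec 'SUB A, B'. After: A=-4 B=6 C=0 D=0 ZF=0 PC=3
Step 4: PC=3 exec 'JZ 6'. After: A=-4 B=6 C=0 D=0 ZF=0 PC=4
Step 5: PC=4 exec 'MOV C, 7'. After: A=-4 B=6 C=7 D=0 ZF=0 PC=5
Step 6: PC=5 exec 'MUL D, 3'. After: A=-4 B=6 C=7 D=0 ZF=1 PC=6
Step 7: PC=6 exec 'ADD C, 5'. After: A=-4 B=6 C=12 D=0 ZF=0 PC=7
Step 8: PC=7 exec 'ADD A, 5'. After: A=1 B=6 C=12 D=0 ZF=0 PC=8
Step 9: PC=8 exec 'ADD B, 2'. After: A=1 B=8 C=12 D=0 ZF=0 PC=9
Step 10: PC=9 exec 'ADD B, 5'. After: A=1 B=13 C=12 D=0 ZF=0 PC=10
Step 11: PC=10 exec 'ADD B, 1'. After: A=1 B=14 C=12 D=0 ZF=0 PC=11
Step 12: PC=11 exec 'HALT'. After: A=1 B=14 C=12 D=0 ZF=0 PC=11 HALTED

Answer: 1 14 12 0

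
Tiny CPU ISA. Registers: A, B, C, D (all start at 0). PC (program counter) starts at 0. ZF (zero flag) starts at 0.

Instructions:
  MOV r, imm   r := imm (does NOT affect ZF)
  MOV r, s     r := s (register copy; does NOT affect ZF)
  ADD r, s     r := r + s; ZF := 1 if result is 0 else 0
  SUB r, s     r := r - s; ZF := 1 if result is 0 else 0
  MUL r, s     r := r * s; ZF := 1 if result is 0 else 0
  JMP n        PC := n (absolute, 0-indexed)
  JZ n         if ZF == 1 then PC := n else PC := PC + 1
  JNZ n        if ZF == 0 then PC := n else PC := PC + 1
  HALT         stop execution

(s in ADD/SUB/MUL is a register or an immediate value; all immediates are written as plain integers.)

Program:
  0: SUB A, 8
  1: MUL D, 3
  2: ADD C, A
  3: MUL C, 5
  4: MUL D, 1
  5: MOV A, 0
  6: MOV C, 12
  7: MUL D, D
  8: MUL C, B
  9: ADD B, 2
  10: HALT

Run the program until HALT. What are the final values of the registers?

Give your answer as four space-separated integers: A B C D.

Answer: 0 2 0 0

Derivation:
Step 1: PC=0 exec 'SUB A, 8'. After: A=-8 B=0 C=0 D=0 ZF=0 PC=1
Step 2: PC=1 exec 'MUL D, 3'. After: A=-8 B=0 C=0 D=0 ZF=1 PC=2
Step 3: PC=2 exec 'ADD C, A'. After: A=-8 B=0 C=-8 D=0 ZF=0 PC=3
Step 4: PC=3 exec 'MUL C, 5'. After: A=-8 B=0 C=-40 D=0 ZF=0 PC=4
Step 5: PC=4 exec 'MUL D, 1'. After: A=-8 B=0 C=-40 D=0 ZF=1 PC=5
Step 6: PC=5 exec 'MOV A, 0'. After: A=0 B=0 C=-40 D=0 ZF=1 PC=6
Step 7: PC=6 exec 'MOV C, 12'. After: A=0 B=0 C=12 D=0 ZF=1 PC=7
Step 8: PC=7 exec 'MUL D, D'. After: A=0 B=0 C=12 D=0 ZF=1 PC=8
Step 9: PC=8 exec 'MUL C, B'. After: A=0 B=0 C=0 D=0 ZF=1 PC=9
Step 10: PC=9 exec 'ADD B, 2'. After: A=0 B=2 C=0 D=0 ZF=0 PC=10
Step 11: PC=10 exec 'HALT'. After: A=0 B=2 C=0 D=0 ZF=0 PC=10 HALTED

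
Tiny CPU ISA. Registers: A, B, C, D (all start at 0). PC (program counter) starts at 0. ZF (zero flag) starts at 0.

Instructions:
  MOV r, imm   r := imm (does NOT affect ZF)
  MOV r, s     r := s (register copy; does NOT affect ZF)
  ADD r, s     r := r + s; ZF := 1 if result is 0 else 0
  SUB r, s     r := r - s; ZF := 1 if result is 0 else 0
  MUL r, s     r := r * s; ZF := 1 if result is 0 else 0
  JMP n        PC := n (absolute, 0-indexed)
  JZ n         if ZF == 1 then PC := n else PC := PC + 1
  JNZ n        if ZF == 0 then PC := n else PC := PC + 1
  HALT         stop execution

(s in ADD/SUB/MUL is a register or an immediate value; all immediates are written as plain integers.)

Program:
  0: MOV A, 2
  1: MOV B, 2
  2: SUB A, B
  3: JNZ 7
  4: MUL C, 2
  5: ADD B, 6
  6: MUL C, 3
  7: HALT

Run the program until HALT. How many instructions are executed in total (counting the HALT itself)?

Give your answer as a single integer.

Step 1: PC=0 exec 'MOV A, 2'. After: A=2 B=0 C=0 D=0 ZF=0 PC=1
Step 2: PC=1 exec 'MOV B, 2'. After: A=2 B=2 C=0 D=0 ZF=0 PC=2
Step 3: PC=2 exec 'SUB A, B'. After: A=0 B=2 C=0 D=0 ZF=1 PC=3
Step 4: PC=3 exec 'JNZ 7'. After: A=0 B=2 C=0 D=0 ZF=1 PC=4
Step 5: PC=4 exec 'MUL C, 2'. After: A=0 B=2 C=0 D=0 ZF=1 PC=5
Step 6: PC=5 exec 'ADD B, 6'. After: A=0 B=8 C=0 D=0 ZF=0 PC=6
Step 7: PC=6 exec 'MUL C, 3'. After: A=0 B=8 C=0 D=0 ZF=1 PC=7
Step 8: PC=7 exec 'HALT'. After: A=0 B=8 C=0 D=0 ZF=1 PC=7 HALTED
Total instructions executed: 8

Answer: 8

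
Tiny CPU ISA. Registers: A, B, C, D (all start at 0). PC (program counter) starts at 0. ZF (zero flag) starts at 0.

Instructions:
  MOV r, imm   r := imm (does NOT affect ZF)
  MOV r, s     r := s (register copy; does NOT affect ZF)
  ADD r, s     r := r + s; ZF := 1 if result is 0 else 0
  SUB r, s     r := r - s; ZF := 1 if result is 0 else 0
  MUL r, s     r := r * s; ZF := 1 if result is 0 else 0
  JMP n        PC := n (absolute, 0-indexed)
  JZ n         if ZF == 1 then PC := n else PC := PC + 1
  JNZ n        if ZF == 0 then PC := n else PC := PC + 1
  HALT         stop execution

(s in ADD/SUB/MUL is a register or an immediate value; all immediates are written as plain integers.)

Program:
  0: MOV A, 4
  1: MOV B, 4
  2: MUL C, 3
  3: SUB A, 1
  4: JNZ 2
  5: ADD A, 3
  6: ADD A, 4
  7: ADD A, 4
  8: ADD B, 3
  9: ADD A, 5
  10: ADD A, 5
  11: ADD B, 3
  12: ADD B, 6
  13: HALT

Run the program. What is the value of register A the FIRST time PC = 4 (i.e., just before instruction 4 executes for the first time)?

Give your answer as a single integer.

Step 1: PC=0 exec 'MOV A, 4'. After: A=4 B=0 C=0 D=0 ZF=0 PC=1
Step 2: PC=1 exec 'MOV B, 4'. After: A=4 B=4 C=0 D=0 ZF=0 PC=2
Step 3: PC=2 exec 'MUL C, 3'. After: A=4 B=4 C=0 D=0 ZF=1 PC=3
Step 4: PC=3 exec 'SUB A, 1'. After: A=3 B=4 C=0 D=0 ZF=0 PC=4
First time PC=4: A=3

3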